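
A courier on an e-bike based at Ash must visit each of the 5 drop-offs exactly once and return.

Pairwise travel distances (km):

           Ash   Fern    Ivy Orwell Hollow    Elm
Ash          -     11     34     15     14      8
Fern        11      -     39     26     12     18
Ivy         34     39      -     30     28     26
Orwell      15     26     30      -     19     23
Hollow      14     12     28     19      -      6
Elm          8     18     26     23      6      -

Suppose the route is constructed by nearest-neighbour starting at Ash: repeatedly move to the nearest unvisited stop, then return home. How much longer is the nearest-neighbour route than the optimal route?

From Ash: Elm=8, Fern=11, Hollow=14, Orwell=15, Ivy=34 → choose Elm (8).
From Elm: Hollow=6, Fern=18, Orwell=23, Ivy=26 → choose Hollow (6).
From Hollow: Fern=12, Orwell=19, Ivy=28 → choose Fern (12).
From Fern: Orwell=26, Ivy=39 → choose Orwell (26).
From Orwell: Ivy=30 → choose Ivy (30).
NN route Ash → Elm → Hollow → Fern → Orwell → Ivy → Ash costs 116.
Optimal: Ash → Fern → Hollow → Elm → Ivy → Orwell → Ash costs 100 (by enumerating all 60 distinct tours).
Excess = 116 − 100 = 16.

The nearest-neighbour route is 16 km longer than optimal.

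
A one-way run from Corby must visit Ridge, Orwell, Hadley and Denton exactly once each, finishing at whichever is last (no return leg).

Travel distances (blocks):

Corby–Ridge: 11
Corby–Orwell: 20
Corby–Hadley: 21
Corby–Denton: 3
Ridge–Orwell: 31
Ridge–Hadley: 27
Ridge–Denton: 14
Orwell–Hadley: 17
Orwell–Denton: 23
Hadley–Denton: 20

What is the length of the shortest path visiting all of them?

Shortest open route: 61 blocks.

There are 4! = 24 possible orderings.
Corby→Ridge→Orwell→Hadley→Denton: 11+31+17+20 = 79
Corby→Ridge→Orwell→Denton→Hadley: 11+31+23+20 = 85
Corby→Ridge→Hadley→Orwell→Denton: 11+27+17+23 = 78
Corby→Ridge→Hadley→Denton→Orwell: 11+27+20+23 = 81
Corby→Ridge→Denton→Orwell→Hadley: 11+14+23+17 = 65
Corby→Ridge→Denton→Hadley→Orwell: 11+14+20+17 = 62
Corby→Orwell→Ridge→Hadley→Denton: 20+31+27+20 = 98
Corby→Orwell→Ridge→Denton→Hadley: 20+31+14+20 = 85
Corby→Orwell→Hadley→Ridge→Denton: 20+17+27+14 = 78
Corby→Orwell→Hadley→Denton→Ridge: 20+17+20+14 = 71
Corby→Orwell→Denton→Ridge→Hadley: 20+23+14+27 = 84
Corby→Orwell→Denton→Hadley→Ridge: 20+23+20+27 = 90
Corby→Hadley→Ridge→Orwell→Denton: 21+27+31+23 = 102
Corby→Hadley→Ridge→Denton→Orwell: 21+27+14+23 = 85
… (10 more)
Corby→Denton→Ridge→Hadley→Orwell: 3+14+27+17 = 61  ← best
The minimum is 61.
One shortest path: Corby → Denton → Ridge → Hadley → Orwell.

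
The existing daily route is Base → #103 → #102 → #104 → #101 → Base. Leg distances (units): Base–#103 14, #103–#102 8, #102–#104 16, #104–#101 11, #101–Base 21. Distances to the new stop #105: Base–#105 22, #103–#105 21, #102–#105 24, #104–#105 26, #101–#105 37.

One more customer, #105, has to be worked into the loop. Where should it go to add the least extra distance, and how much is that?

Insertion cost between consecutive stops i–j is d(i,#105) + d(#105,j) − d(i,j):
  between Base and #103: 22 + 21 − 14 = 29
  between #103 and #102: 21 + 24 − 8 = 37
  between #102 and #104: 24 + 26 − 16 = 34
  between #104 and #101: 26 + 37 − 11 = 52
  between #101 and Base: 37 + 22 − 21 = 38
Cheapest insertion is between Base and #103, adding 29.
New total = 70 + 29 = 99.

+29 — insert #105 between Base and #103.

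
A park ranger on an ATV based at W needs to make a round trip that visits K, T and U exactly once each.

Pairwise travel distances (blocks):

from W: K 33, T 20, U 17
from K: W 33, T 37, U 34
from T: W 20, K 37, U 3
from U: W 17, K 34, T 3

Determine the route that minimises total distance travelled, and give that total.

W - K - T - U - W: 33+37+3+17 = 90
W - K - U - T - W: 33+34+3+20 = 90
W - T - K - U - W: 20+37+34+17 = 108
The minimum is 90.
One optimal route: W → K → T → U → W (or its reverse).

90 blocks — the shortest possible round trip.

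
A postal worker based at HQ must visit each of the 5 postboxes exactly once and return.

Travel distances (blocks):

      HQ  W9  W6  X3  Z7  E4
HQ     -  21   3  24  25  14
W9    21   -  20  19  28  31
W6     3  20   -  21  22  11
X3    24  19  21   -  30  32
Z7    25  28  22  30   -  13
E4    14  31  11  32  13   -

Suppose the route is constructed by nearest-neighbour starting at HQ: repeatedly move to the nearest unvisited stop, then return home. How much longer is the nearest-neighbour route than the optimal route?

HQ: W6=3, E4=14, W9=21, X3=24, Z7=25 ⇒ W6
W6: E4=11, W9=20, X3=21, Z7=22 ⇒ E4
E4: Z7=13, W9=31, X3=32 ⇒ Z7
Z7: W9=28, X3=30 ⇒ W9
W9: X3=19 ⇒ X3
NN route HQ → W6 → E4 → Z7 → W9 → X3 → HQ costs 98.
Optimal: HQ → W9 → X3 → Z7 → E4 → W6 → HQ costs 97 (by enumerating all 60 distinct tours).
Excess = 98 − 97 = 1.

1 blocks longer than the optimal tour.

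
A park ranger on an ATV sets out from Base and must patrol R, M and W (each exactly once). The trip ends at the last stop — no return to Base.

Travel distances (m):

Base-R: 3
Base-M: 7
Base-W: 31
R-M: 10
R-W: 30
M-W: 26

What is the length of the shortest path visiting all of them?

39 m — the minimum one-way total.

There are 3! = 6 possible orderings.
Base - R - M - W: 3+10+26 = 39
Base - R - W - M: 3+30+26 = 59
Base - M - R - W: 7+10+30 = 47
Base - M - W - R: 7+26+30 = 63
Base - W - R - M: 31+30+10 = 71
Base - W - M - R: 31+26+10 = 67
The minimum is 39.
One shortest path: Base → R → M → W.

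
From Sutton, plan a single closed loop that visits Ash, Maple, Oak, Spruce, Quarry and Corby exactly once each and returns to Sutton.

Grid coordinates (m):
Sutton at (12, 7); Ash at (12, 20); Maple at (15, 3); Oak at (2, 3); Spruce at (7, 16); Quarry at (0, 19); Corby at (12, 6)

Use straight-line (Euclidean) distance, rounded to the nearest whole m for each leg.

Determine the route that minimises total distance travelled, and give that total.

With 6 stops there are 6!/2 = 360 distinct round trips (a route and its reverse cost the same).
Sutton-Ash-Maple-Oak-Spruce-Quarry-Corby-Sutton: 13+17+13+14+8+18+1 = 84
Sutton-Ash-Maple-Oak-Spruce-Corby-Quarry-Sutton: 13+17+13+14+11+18+17 = 103
Sutton-Ash-Maple-Oak-Quarry-Spruce-Corby-Sutton: 13+17+13+16+8+11+1 = 79
Sutton-Ash-Maple-Oak-Quarry-Corby-Spruce-Sutton: 13+17+13+16+18+11+10 = 98
Sutton-Ash-Maple-Oak-Corby-Spruce-Quarry-Sutton: 13+17+13+10+11+8+17 = 89
Sutton-Ash-Maple-Oak-Corby-Quarry-Spruce-Sutton: 13+17+13+10+18+8+10 = 89
Sutton-Ash-Maple-Spruce-Oak-Quarry-Corby-Sutton: 13+17+15+14+16+18+1 = 94
Sutton-Ash-Maple-Spruce-Oak-Corby-Quarry-Sutton: 13+17+15+14+10+18+17 = 104
… (352 more)
Sutton-Ash-Spruce-Quarry-Oak-Maple-Corby-Sutton: 13+6+8+16+13+4+1 = 61  ← best
The minimum is 61.
One optimal route: Sutton → Ash → Spruce → Quarry → Oak → Maple → Corby → Sutton (or its reverse).

61 m — the shortest possible round trip.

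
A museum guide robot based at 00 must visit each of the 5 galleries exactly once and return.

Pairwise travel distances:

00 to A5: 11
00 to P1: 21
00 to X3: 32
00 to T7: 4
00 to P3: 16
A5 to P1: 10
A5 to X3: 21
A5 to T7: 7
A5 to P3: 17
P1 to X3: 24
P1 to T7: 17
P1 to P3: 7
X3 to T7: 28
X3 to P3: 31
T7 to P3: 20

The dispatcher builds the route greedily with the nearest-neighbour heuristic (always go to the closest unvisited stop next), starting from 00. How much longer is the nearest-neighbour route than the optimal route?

Excess over optimum: 12.

From 00: T7=4, A5=11, P3=16, P1=21, X3=32 → choose T7 (4).
From T7: A5=7, P1=17, P3=20, X3=28 → choose A5 (7).
From A5: P1=10, P3=17, X3=21 → choose P1 (10).
From P1: P3=7, X3=24 → choose P3 (7).
From P3: X3=31 → choose X3 (31).
NN route 00 → T7 → A5 → P1 → P3 → X3 → 00 costs 91.
Optimal: 00 → T7 → A5 → X3 → P1 → P3 → 00 costs 79 (by enumerating all 60 distinct tours).
Excess = 91 − 79 = 12.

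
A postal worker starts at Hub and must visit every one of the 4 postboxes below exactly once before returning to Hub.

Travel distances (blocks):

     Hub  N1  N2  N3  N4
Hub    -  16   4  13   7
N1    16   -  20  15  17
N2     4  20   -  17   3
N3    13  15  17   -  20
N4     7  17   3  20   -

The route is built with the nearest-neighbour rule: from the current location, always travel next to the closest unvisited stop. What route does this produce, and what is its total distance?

Total distance 52 blocks via the nearest-neighbour route Hub → N2 → N4 → N1 → N3 → Hub.

At Hub the remaining stops are N2 4, N4 7, N3 13, N1 16; go to N2.
At N2 the remaining stops are N4 3, N3 17, N1 20; go to N4.
At N4 the remaining stops are N1 17, N3 20; go to N1.
At N1 the remaining stops are N3 15; go to N3.
Return N3→Hub: 13.
Total = 4 + 3 + 17 + 15 + 13 = 52.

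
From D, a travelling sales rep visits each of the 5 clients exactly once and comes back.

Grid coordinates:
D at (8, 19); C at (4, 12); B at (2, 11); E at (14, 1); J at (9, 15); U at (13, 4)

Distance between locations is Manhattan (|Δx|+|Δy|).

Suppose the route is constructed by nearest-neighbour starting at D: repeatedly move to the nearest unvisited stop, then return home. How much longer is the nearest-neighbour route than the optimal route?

D: J=5, C=11, B=14, U=20, E=24 ⇒ J
J: C=8, B=11, U=15, E=19 ⇒ C
C: B=3, U=17, E=21 ⇒ B
B: U=18, E=22 ⇒ U
U: E=4 ⇒ E
NN route D → J → C → B → U → E → D costs 62.
Optimal: D → C → B → E → U → J → D costs 60 (by enumerating all 60 distinct tours).
Excess = 62 − 60 = 2.

Excess over optimum: 2.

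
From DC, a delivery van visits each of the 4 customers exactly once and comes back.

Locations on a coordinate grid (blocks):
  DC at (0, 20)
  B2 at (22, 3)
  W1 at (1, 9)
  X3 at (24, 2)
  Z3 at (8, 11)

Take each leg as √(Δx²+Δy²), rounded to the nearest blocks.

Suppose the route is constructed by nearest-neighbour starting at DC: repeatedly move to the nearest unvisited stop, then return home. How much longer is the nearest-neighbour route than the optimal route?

DC: W1=11, Z3=12, B2=28, X3=30 ⇒ W1
W1: Z3=7, B2=22, X3=24 ⇒ Z3
Z3: B2=16, X3=18 ⇒ B2
B2: X3=2 ⇒ X3
NN route DC → W1 → Z3 → B2 → X3 → DC costs 66.
Optimal: DC → W1 → B2 → X3 → Z3 → DC costs 65 (by enumerating all 12 distinct tours).
Excess = 66 − 65 = 1.

1 blocks longer than the optimal tour.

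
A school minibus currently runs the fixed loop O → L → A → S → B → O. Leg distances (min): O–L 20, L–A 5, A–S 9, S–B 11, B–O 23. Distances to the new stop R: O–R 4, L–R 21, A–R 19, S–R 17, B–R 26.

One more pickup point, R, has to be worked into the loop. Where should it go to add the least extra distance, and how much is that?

Insertion cost between consecutive stops i–j is d(i,R) + d(R,j) − d(i,j):
  between O and L: 4 + 21 − 20 = 5
  between L and A: 21 + 19 − 5 = 35
  between A and S: 19 + 17 − 9 = 27
  between S and B: 17 + 26 − 11 = 32
  between B and O: 26 + 4 − 23 = 7
Cheapest insertion is between O and L, adding 5.
New total = 68 + 5 = 73.

Adding 5 min by placing R on the O–L leg.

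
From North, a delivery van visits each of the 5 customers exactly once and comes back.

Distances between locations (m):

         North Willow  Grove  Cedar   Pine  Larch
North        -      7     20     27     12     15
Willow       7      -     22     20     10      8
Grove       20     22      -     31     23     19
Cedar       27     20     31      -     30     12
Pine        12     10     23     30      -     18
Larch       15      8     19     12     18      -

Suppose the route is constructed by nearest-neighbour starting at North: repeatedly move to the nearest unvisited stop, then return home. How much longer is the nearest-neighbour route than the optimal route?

The nearest-neighbour route is 7 m longer than optimal.

North: Willow=7, Pine=12, Larch=15, Grove=20, Cedar=27 ⇒ Willow
Willow: Larch=8, Pine=10, Cedar=20, Grove=22 ⇒ Larch
Larch: Cedar=12, Pine=18, Grove=19 ⇒ Cedar
Cedar: Pine=30, Grove=31 ⇒ Pine
Pine: Grove=23 ⇒ Grove
NN route North → Willow → Larch → Cedar → Pine → Grove → North costs 100.
Optimal: North → Willow → Cedar → Larch → Grove → Pine → North costs 93 (by enumerating all 60 distinct tours).
Excess = 100 − 93 = 7.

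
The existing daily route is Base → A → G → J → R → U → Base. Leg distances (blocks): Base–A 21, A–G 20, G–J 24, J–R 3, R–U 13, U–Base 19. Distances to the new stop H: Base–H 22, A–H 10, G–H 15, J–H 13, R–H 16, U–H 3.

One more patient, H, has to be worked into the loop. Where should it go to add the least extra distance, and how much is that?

+4 blocks — insert H between G and J.

Insertion cost between consecutive stops i–j is d(i,H) + d(H,j) − d(i,j):
  between Base and A: 22 + 10 − 21 = 11
  between A and G: 10 + 15 − 20 = 5
  between G and J: 15 + 13 − 24 = 4
  between J and R: 13 + 16 − 3 = 26
  between R and U: 16 + 3 − 13 = 6
  between U and Base: 3 + 22 − 19 = 6
Cheapest insertion is between G and J, adding 4.
New total = 100 + 4 = 104.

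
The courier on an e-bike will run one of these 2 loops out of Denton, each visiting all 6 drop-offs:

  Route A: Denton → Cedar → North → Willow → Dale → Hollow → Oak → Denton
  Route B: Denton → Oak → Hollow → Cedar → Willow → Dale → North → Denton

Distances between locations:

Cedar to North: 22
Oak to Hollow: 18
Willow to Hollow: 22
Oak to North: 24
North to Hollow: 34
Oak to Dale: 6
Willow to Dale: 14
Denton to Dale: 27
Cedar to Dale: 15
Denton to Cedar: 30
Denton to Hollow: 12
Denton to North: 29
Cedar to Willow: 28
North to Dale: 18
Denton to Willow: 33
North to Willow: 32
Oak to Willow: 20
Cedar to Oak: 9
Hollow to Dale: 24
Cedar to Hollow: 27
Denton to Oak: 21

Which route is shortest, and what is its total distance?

155 — Route B is the shortest.

Route A: 30 + 22 + 32 + 14 + 24 + 18 + 21 = 161
Route B: 21 + 18 + 27 + 28 + 14 + 18 + 29 = 155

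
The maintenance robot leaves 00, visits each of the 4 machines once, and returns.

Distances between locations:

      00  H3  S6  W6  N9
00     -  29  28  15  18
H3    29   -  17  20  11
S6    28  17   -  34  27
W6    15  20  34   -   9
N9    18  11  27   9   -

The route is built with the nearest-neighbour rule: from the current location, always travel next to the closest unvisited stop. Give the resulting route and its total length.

At 00 the remaining stops are W6 15, N9 18, S6 28, H3 29; go to W6.
At W6 the remaining stops are N9 9, H3 20, S6 34; go to N9.
At N9 the remaining stops are H3 11, S6 27; go to H3.
At H3 the remaining stops are S6 17; go to S6.
Return S6→00: 28.
Total = 15 + 9 + 11 + 17 + 28 = 80.

80 along 00 → W6 → N9 → H3 → S6 → 00.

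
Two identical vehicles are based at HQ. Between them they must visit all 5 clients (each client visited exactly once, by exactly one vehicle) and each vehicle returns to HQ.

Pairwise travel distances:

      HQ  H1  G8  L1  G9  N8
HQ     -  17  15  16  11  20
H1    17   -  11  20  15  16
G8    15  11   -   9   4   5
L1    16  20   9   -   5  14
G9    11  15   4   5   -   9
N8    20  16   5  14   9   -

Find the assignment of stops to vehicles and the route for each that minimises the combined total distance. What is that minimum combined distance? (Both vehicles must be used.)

Minimum combined distance: 84.

Check every non-empty split of the stops between the two vehicles; for each half take its own optimal tour:
  {H1} + {G8, L1, G9, N8}: 34 + 50 = 84
  {G8} + {H1, L1, G9, N8}: 30 + 63 = 93
  {H1, G8} + {L1, G9, N8}: 43 + 50 = 93
  {L1} + {H1, G8, G9, N8}: 32 + 53 = 85
  {H1, L1} + {G8, G9, N8}: 53 + 40 = 93
  {G8, L1} + {H1, G9, N8}: 40 + 53 = 93
  … (15 splits in total)
Best: vehicle 1 HQ → H1 → HQ = 34; vehicle 2 HQ → G8 → N8 → L1 → G9 → HQ = 50; combined 84.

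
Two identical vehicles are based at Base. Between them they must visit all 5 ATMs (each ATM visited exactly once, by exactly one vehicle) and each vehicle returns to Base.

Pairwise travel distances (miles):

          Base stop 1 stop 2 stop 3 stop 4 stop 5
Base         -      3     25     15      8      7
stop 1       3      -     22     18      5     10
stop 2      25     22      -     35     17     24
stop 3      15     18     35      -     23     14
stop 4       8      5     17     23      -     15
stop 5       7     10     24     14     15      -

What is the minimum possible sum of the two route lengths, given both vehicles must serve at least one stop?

Check every non-empty split of the stops between the two vehicles; for each half take its own optimal tour:
  {stop 1} + {stop 2, stop 3, stop 4, stop 5}: 6 + 78 = 84
  {stop 2} + {stop 1, stop 3, stop 4, stop 5}: 50 + 52 = 102
  {stop 1, stop 2} + {stop 3, stop 4, stop 5}: 50 + 52 = 102
  {stop 3} + {stop 1, stop 2, stop 4, stop 5}: 30 + 56 = 86
  {stop 1, stop 3} + {stop 2, stop 4, stop 5}: 36 + 56 = 92
  {stop 2, stop 3} + {stop 1, stop 4, stop 5}: 75 + 30 = 105
  … (15 splits in total)
Best: vehicle 1 Base → stop 1 → Base = 6; vehicle 2 Base → stop 3 → stop 5 → stop 2 → stop 4 → Base = 78; combined 84.

Minimum combined distance: 84 miles.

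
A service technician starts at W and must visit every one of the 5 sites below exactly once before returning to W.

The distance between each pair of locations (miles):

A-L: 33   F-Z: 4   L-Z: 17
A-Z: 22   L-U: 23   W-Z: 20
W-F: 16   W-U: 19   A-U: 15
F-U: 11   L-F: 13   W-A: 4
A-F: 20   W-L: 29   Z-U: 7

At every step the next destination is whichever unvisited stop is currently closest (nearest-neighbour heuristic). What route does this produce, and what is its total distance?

From W: distances to unvisited — A=4, F=16, U=19, Z=20, L=29. Nearest is A (4).
From A: distances to unvisited — U=15, F=20, Z=22, L=33. Nearest is U (15).
From U: distances to unvisited — Z=7, F=11, L=23. Nearest is Z (7).
From Z: distances to unvisited — F=4, L=17. Nearest is F (4).
From F: distances to unvisited — L=13. Nearest is L (13).
Return L→W: 29.
Total = 4 + 15 + 7 + 4 + 13 + 29 = 72.

Nearest-neighbour total = 72 miles; route W → A → U → Z → F → L → W.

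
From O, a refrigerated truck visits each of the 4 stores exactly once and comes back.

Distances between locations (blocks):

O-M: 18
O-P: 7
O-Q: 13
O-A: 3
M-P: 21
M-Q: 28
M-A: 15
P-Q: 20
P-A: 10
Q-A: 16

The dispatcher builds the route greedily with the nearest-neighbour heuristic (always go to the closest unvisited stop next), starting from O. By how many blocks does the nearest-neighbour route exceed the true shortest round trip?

O: A=3, P=7, Q=13, M=18 ⇒ A
A: P=10, M=15, Q=16 ⇒ P
P: Q=20, M=21 ⇒ Q
Q: M=28 ⇒ M
NN route O → A → P → Q → M → O costs 79.
Optimal: O → P → M → A → Q → O costs 72 (by enumerating all 12 distinct tours).
Excess = 79 − 72 = 7.

Excess over optimum: 7 blocks.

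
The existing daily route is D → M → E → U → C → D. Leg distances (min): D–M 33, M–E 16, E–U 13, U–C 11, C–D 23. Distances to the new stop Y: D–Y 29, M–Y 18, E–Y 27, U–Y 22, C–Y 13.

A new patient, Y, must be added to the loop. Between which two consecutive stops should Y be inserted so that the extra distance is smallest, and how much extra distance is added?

Insertion cost between consecutive stops i–j is d(i,Y) + d(Y,j) − d(i,j):
  between D and M: 29 + 18 − 33 = 14
  between M and E: 18 + 27 − 16 = 29
  between E and U: 27 + 22 − 13 = 36
  between U and C: 22 + 13 − 11 = 24
  between C and D: 13 + 29 − 23 = 19
Cheapest insertion is between D and M, adding 14.
New total = 96 + 14 = 110.

Adding 14 min by placing Y on the D–M leg.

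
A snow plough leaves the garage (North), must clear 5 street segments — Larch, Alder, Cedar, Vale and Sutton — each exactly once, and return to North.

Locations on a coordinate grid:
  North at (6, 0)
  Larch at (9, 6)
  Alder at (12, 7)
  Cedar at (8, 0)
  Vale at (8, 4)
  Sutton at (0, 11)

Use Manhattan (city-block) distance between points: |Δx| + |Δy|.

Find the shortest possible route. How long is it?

With 5 stops there are 5!/2 = 60 distinct round trips (a route and its reverse cost the same).
North-Larch-Alder-Cedar-Vale-Sutton-North: 9+4+11+4+15+17 = 60
North-Larch-Alder-Cedar-Sutton-Vale-North: 9+4+11+19+15+6 = 64
North-Larch-Alder-Vale-Cedar-Sutton-North: 9+4+7+4+19+17 = 60
North-Larch-Alder-Vale-Sutton-Cedar-North: 9+4+7+15+19+2 = 56
North-Larch-Alder-Sutton-Cedar-Vale-North: 9+4+16+19+4+6 = 58
North-Larch-Alder-Sutton-Vale-Cedar-North: 9+4+16+15+4+2 = 50
North-Larch-Cedar-Alder-Vale-Sutton-North: 9+7+11+7+15+17 = 66
North-Larch-Cedar-Alder-Sutton-Vale-North: 9+7+11+16+15+6 = 64
North-Larch-Cedar-Vale-Alder-Sutton-North: 9+7+4+7+16+17 = 60
North-Larch-Cedar-Vale-Sutton-Alder-North: 9+7+4+15+16+13 = 64
North-Larch-Cedar-Sutton-Alder-Vale-North: 9+7+19+16+7+6 = 64
North-Larch-Cedar-Sutton-Vale-Alder-North: 9+7+19+15+7+13 = 70
North-Larch-Vale-Alder-Cedar-Sutton-North: 9+3+7+11+19+17 = 66
North-Larch-Vale-Alder-Sutton-Cedar-North: 9+3+7+16+19+2 = 56
… (46 more)
North-Cedar-Vale-Larch-Alder-Sutton-North: 2+4+3+4+16+17 = 46  ← best
The minimum is 46.
One optimal route: North → Cedar → Vale → Larch → Alder → Sutton → North (or its reverse).

Shortest round trip = 46.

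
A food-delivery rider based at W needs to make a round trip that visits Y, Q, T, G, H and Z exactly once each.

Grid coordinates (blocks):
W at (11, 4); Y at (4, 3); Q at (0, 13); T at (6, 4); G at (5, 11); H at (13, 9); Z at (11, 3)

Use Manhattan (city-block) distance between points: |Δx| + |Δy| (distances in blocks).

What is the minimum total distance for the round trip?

Shortest round trip = 48 blocks.

There are 360 distinct closed tours to check (reversals are equivalent).
W-Y-Q-T-G-H-Z-W: 8+14+15+8+10+8+1 = 64
W-Y-Q-T-G-Z-H-W: 8+14+15+8+14+8+7 = 74
W-Y-Q-T-H-G-Z-W: 8+14+15+12+10+14+1 = 74
W-Y-Q-T-H-Z-G-W: 8+14+15+12+8+14+13 = 84
W-Y-Q-T-Z-G-H-W: 8+14+15+6+14+10+7 = 74
W-Y-Q-T-Z-H-G-W: 8+14+15+6+8+10+13 = 74
W-Y-Q-G-T-H-Z-W: 8+14+7+8+12+8+1 = 58
W-Y-Q-G-T-Z-H-W: 8+14+7+8+6+8+7 = 58
… (352 more)
W-T-Y-Q-G-H-Z-W: 5+3+14+7+10+8+1 = 48  ← best
The minimum is 48.
One optimal route: W → T → Y → Q → G → H → Z → W (or its reverse).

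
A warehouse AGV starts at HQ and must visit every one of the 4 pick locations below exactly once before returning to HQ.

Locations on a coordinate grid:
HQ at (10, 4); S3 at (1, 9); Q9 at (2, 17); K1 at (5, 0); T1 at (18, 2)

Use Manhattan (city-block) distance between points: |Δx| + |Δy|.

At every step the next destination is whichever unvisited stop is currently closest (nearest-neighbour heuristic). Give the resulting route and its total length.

At HQ the remaining stops are K1 9, T1 10, S3 14, Q9 21; go to K1.
At K1 the remaining stops are S3 13, T1 15, Q9 20; go to S3.
At S3 the remaining stops are Q9 9, T1 24; go to Q9.
At Q9 the remaining stops are T1 31; go to T1.
Return T1→HQ: 10.
Total = 9 + 13 + 9 + 31 + 10 = 72.

Nearest-neighbour total = 72; route HQ → K1 → S3 → Q9 → T1 → HQ.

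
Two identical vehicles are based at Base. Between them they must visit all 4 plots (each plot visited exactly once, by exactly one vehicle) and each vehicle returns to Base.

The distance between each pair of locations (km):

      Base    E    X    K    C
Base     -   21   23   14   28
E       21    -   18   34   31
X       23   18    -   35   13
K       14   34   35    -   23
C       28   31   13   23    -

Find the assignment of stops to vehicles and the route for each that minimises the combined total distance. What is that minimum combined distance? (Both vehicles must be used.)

108 km — the smallest possible combined total.

There are 2^3 − 1 = 7 ways to divide the 4 stops into two non-empty groups. For each, the best each vehicle can do is its own shortest tour through its group:
  {E} + {X, K, C}: 42 + 73 = 115
  {X} + {E, K, C}: 46 + 89 = 135
  {E, X} + {K, C}: 62 + 65 = 127
  {K} + {E, X, C}: 28 + 80 = 108
  {E, K} + {X, C}: 69 + 64 = 133
  {X, K} + {E, C}: 72 + 80 = 152
  … (7 splits in total)
Best: vehicle 1 Base → K → Base = 28; vehicle 2 Base → E → X → C → Base = 80; combined 108.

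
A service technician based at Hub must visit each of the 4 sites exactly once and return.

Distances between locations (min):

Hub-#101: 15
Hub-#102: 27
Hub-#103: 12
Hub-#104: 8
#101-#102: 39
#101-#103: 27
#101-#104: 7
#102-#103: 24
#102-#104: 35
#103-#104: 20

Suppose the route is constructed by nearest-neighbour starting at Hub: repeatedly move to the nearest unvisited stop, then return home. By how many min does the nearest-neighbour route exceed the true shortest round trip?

Hub: #104=8, #103=12, #101=15, #102=27 ⇒ #104
#104: #101=7, #103=20, #102=35 ⇒ #101
#101: #103=27, #102=39 ⇒ #103
#103: #102=24 ⇒ #102
NN route Hub → #104 → #101 → #103 → #102 → Hub costs 93.
Optimal: Hub → #103 → #102 → #101 → #104 → Hub costs 90 (by enumerating all 12 distinct tours).
Excess = 93 − 90 = 3.

The nearest-neighbour route is 3 min longer than optimal.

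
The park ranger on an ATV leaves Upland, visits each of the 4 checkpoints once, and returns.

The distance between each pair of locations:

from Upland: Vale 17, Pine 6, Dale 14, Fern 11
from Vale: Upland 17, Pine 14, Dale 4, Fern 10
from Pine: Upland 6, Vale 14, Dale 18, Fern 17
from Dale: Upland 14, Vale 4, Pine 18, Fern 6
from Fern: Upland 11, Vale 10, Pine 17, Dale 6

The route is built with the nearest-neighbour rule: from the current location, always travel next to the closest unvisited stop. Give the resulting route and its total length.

Nearest-neighbour total = 41; route Upland → Pine → Vale → Dale → Fern → Upland.

Upland → [Pine:6 / Fern:11 / Dale:14 / Vale:17] → Pine (6)
Pine → [Vale:14 / Fern:17 / Dale:18] → Vale (14)
Vale → [Dale:4 / Fern:10] → Dale (4)
Dale → [Fern:6] → Fern (6)
Return Fern→Upland: 11.
Total = 6 + 14 + 4 + 6 + 11 = 41.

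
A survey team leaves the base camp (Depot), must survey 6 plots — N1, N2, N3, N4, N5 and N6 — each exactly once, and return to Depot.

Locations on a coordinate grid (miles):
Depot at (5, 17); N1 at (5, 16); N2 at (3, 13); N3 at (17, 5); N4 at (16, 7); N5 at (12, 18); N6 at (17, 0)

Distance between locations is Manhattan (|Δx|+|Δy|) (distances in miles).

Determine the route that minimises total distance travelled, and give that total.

Depot → N1 → N2 → N3 → N4 → N5 → N6 → Depot: 1+5+22+3+15+23+29 = 98
Depot → N1 → N2 → N3 → N4 → N6 → N5 → Depot: 1+5+22+3+8+23+8 = 70
Depot → N1 → N2 → N3 → N5 → N4 → N6 → Depot: 1+5+22+18+15+8+29 = 98
Depot → N1 → N2 → N3 → N5 → N6 → N4 → Depot: 1+5+22+18+23+8+21 = 98
Depot → N1 → N2 → N3 → N6 → N4 → N5 → Depot: 1+5+22+5+8+15+8 = 64
Depot → N1 → N2 → N3 → N6 → N5 → N4 → Depot: 1+5+22+5+23+15+21 = 92
Depot → N1 → N2 → N4 → N3 → N5 → N6 → Depot: 1+5+19+3+18+23+29 = 98
Depot → N1 → N2 → N4 → N3 → N6 → N5 → Depot: 1+5+19+3+5+23+8 = 64
… (352 more)
The minimum is 64.
One optimal route: Depot → N1 → N2 → N3 → N6 → N4 → N5 → Depot (or its reverse).

Shortest round trip = 64 miles.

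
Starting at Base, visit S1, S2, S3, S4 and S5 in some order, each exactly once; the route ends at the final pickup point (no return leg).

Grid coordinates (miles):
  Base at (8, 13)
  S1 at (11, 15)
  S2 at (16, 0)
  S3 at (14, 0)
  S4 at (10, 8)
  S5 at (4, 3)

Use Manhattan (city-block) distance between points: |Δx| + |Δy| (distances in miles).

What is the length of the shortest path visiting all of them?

Minimum one-way distance = 39 miles.

There are 5! = 120 possible orderings.
Base → S1 → S2 → S3 → S4 → S5: 5+20+2+12+11 = 50
Base → S1 → S2 → S3 → S5 → S4: 5+20+2+13+11 = 51
Base → S1 → S2 → S4 → S3 → S5: 5+20+14+12+13 = 64
Base → S1 → S2 → S4 → S5 → S3: 5+20+14+11+13 = 63
Base → S1 → S2 → S5 → S3 → S4: 5+20+15+13+12 = 65
Base → S1 → S2 → S5 → S4 → S3: 5+20+15+11+12 = 63
Base → S1 → S3 → S2 → S4 → S5: 5+18+2+14+11 = 50
Base → S1 → S3 → S2 → S5 → S4: 5+18+2+15+11 = 51
Base → S1 → S3 → S4 → S2 → S5: 5+18+12+14+15 = 64
Base → S1 → S3 → S4 → S5 → S2: 5+18+12+11+15 = 61
Base → S1 → S3 → S5 → S2 → S4: 5+18+13+15+14 = 65
Base → S1 → S3 → S5 → S4 → S2: 5+18+13+11+14 = 61
Base → S1 → S4 → S2 → S3 → S5: 5+8+14+2+13 = 42
Base → S1 → S4 → S2 → S5 → S3: 5+8+14+15+13 = 55
… (106 more)
Base → S1 → S4 → S5 → S3 → S2: 5+8+11+13+2 = 39  ← best
The minimum is 39.
One shortest path: Base → S1 → S4 → S5 → S3 → S2.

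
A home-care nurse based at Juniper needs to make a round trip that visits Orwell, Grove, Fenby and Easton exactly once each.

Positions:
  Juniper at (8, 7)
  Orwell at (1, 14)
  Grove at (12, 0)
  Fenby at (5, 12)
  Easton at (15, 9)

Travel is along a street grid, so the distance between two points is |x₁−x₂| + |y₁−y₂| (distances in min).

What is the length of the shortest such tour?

Minimum total distance: 56 min.

With 4 stops there are 4!/2 = 12 distinct round trips (a route and its reverse cost the same).
Juniper → Orwell → Grove → Fenby → Easton → Juniper: 14+25+19+13+9 = 80
Juniper → Orwell → Grove → Easton → Fenby → Juniper: 14+25+12+13+8 = 72
Juniper → Orwell → Fenby → Grove → Easton → Juniper: 14+6+19+12+9 = 60
Juniper → Orwell → Fenby → Easton → Grove → Juniper: 14+6+13+12+11 = 56
Juniper → Orwell → Easton → Grove → Fenby → Juniper: 14+19+12+19+8 = 72
Juniper → Orwell → Easton → Fenby → Grove → Juniper: 14+19+13+19+11 = 76
Juniper → Grove → Orwell → Fenby → Easton → Juniper: 11+25+6+13+9 = 64
Juniper → Grove → Orwell → Easton → Fenby → Juniper: 11+25+19+13+8 = 76
Juniper → Grove → Fenby → Orwell → Easton → Juniper: 11+19+6+19+9 = 64
Juniper → Grove → Easton → Orwell → Fenby → Juniper: 11+12+19+6+8 = 56
Juniper → Fenby → Orwell → Grove → Easton → Juniper: 8+6+25+12+9 = 60
Juniper → Fenby → Grove → Orwell → Easton → Juniper: 8+19+25+19+9 = 80
The minimum is 56.
One optimal route: Juniper → Orwell → Fenby → Easton → Grove → Juniper (or its reverse).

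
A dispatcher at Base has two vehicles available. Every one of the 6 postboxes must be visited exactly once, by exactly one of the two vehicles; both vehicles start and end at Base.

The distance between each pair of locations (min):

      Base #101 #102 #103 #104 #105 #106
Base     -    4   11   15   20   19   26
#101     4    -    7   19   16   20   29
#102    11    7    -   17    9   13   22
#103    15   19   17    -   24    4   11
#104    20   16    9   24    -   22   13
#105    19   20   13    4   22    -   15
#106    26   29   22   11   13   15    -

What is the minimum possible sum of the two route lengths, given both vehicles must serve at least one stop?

Try each way of splitting the stops between the two vehicles (each non-empty) and, for each split, find the best tour for each vehicle:
  {#101} + {#102, #103, #104, #105, #106}: 8 + 67 = 75
  {#102} + {#101, #103, #104, #105, #106}: 22 + 67 = 89
  {#101, #102} + {#103, #104, #105, #106}: 22 + 67 = 89
  {#103} + {#101, #102, #104, #105, #106}: 30 + 67 = 97
  {#101, #103} + {#102, #104, #105, #106}: 38 + 67 = 105
  {#102, #103} + {#101, #104, #105, #106}: 43 + 67 = 110
  … (31 splits in total)
Best: vehicle 1 Base → #101 → Base = 8; vehicle 2 Base → #102 → #104 → #106 → #103 → #105 → Base = 67; combined 75.

Minimum combined distance: 75 min.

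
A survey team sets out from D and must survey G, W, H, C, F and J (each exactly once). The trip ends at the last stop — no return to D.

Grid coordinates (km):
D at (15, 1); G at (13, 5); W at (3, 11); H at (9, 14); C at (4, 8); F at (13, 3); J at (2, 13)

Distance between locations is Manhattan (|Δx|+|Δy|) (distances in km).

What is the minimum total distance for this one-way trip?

Minimum one-way distance = 33 km.

There are 6! = 720 possible orderings.
D→G→W→H→C→F→J: 6+16+9+11+14+21 = 77
D→G→W→H→C→J→F: 6+16+9+11+7+21 = 70
D→G→W→H→F→C→J: 6+16+9+15+14+7 = 67
D→G→W→H→F→J→C: 6+16+9+15+21+7 = 74
D→G→W→H→J→C→F: 6+16+9+8+7+14 = 60
D→G→W→H→J→F→C: 6+16+9+8+21+14 = 74
D→G→W→C→H→F→J: 6+16+4+11+15+21 = 73
D→G→W→C→H→J→F: 6+16+4+11+8+21 = 66
… (712 more)
D→F→G→C→W→J→H: 4+2+12+4+3+8 = 33  ← best
The minimum is 33.
One shortest path: D → F → G → C → W → J → H.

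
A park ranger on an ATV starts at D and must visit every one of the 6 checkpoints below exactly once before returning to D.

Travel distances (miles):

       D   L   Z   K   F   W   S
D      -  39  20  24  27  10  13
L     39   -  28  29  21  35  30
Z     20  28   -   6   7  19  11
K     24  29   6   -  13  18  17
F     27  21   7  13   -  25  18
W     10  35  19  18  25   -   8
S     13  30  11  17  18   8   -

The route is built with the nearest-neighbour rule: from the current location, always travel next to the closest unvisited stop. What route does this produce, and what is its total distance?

D → [W:10 / S:13 / Z:20 / K:24 / F:27 / L:39] → W (10)
W → [S:8 / K:18 / Z:19 / F:25 / L:35] → S (8)
S → [Z:11 / K:17 / F:18 / L:30] → Z (11)
Z → [K:6 / F:7 / L:28] → K (6)
K → [F:13 / L:29] → F (13)
F → [L:21] → L (21)
Return L→D: 39.
Total = 10 + 8 + 11 + 6 + 13 + 21 + 39 = 108.

Total distance 108 miles via the nearest-neighbour route D → W → S → Z → K → F → L → D.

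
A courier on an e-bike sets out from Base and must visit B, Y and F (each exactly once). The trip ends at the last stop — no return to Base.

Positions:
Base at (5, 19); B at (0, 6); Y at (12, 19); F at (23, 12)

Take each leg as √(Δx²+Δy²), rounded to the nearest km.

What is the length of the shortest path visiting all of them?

Minimum one-way distance = 44 km.

There are 3! = 6 possible orderings.
Base→B→Y→F: 14+18+13 = 45
Base→B→F→Y: 14+24+13 = 51
Base→Y→B→F: 7+18+24 = 49
Base→Y→F→B: 7+13+24 = 44
Base→F→B→Y: 19+24+18 = 61
Base→F→Y→B: 19+13+18 = 50
The minimum is 44.
One shortest path: Base → Y → F → B.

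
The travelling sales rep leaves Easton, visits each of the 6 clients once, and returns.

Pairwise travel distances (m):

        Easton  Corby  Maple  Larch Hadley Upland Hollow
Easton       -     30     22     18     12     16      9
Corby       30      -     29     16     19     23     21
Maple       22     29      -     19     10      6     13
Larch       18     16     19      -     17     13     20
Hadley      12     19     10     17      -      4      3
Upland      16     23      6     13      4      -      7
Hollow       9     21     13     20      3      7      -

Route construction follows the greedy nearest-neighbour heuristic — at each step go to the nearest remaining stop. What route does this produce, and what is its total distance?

From Easton: distances to unvisited — Hollow=9, Hadley=12, Upland=16, Larch=18, Maple=22, Corby=30. Nearest is Hollow (9).
From Hollow: distances to unvisited — Hadley=3, Upland=7, Maple=13, Larch=20, Corby=21. Nearest is Hadley (3).
From Hadley: distances to unvisited — Upland=4, Maple=10, Larch=17, Corby=19. Nearest is Upland (4).
From Upland: distances to unvisited — Maple=6, Larch=13, Corby=23. Nearest is Maple (6).
From Maple: distances to unvisited — Larch=19, Corby=29. Nearest is Larch (19).
From Larch: distances to unvisited — Corby=16. Nearest is Corby (16).
Return Corby→Easton: 30.
Total = 9 + 3 + 4 + 6 + 19 + 16 + 30 = 87.

Nearest-neighbour total = 87 m; route Easton → Hollow → Hadley → Upland → Maple → Larch → Corby → Easton.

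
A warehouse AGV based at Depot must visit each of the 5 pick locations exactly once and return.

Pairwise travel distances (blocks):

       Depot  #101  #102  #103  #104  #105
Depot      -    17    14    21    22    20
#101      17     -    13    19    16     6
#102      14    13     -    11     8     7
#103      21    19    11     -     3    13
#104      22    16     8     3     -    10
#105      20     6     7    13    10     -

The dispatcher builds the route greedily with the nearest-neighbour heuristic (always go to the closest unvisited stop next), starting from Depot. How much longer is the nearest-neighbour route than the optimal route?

Excess over optimum: 6 blocks.

From Depot: #102=14, #101=17, #105=20, #103=21, #104=22 → choose #102 (14).
From #102: #105=7, #104=8, #103=11, #101=13 → choose #105 (7).
From #105: #101=6, #104=10, #103=13 → choose #101 (6).
From #101: #104=16, #103=19 → choose #104 (16).
From #104: #103=3 → choose #103 (3).
NN route Depot → #102 → #105 → #101 → #104 → #103 → Depot costs 67.
Optimal: Depot → #101 → #105 → #103 → #104 → #102 → Depot costs 61 (by enumerating all 60 distinct tours).
Excess = 67 − 61 = 6.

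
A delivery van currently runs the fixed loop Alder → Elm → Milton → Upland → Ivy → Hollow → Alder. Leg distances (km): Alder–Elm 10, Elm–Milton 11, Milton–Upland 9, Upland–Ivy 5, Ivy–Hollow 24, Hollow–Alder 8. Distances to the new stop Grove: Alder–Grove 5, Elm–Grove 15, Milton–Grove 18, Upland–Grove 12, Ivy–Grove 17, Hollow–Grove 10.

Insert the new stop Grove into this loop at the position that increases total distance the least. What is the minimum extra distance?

Adding 3 km by placing Grove on the Ivy–Hollow leg.

Insertion cost between consecutive stops i–j is d(i,Grove) + d(Grove,j) − d(i,j):
  between Alder and Elm: 5 + 15 − 10 = 10
  between Elm and Milton: 15 + 18 − 11 = 22
  between Milton and Upland: 18 + 12 − 9 = 21
  between Upland and Ivy: 12 + 17 − 5 = 24
  between Ivy and Hollow: 17 + 10 − 24 = 3
  between Hollow and Alder: 10 + 5 − 8 = 7
Cheapest insertion is between Ivy and Hollow, adding 3.
New total = 67 + 3 = 70.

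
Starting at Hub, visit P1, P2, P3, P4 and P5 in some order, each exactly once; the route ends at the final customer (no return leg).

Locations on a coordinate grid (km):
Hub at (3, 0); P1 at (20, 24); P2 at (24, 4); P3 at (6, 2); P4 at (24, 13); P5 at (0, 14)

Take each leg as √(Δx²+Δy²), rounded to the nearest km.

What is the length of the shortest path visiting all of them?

Shortest open route: 60 km.

There are 5! = 120 possible orderings.
Hub - P1 - P2 - P3 - P4 - P5: 29+20+18+21+24 = 112
Hub - P1 - P2 - P3 - P5 - P4: 29+20+18+13+24 = 104
Hub - P1 - P2 - P4 - P3 - P5: 29+20+9+21+13 = 92
Hub - P1 - P2 - P4 - P5 - P3: 29+20+9+24+13 = 95
Hub - P1 - P2 - P5 - P3 - P4: 29+20+26+13+21 = 109
Hub - P1 - P2 - P5 - P4 - P3: 29+20+26+24+21 = 120
Hub - P1 - P3 - P2 - P4 - P5: 29+26+18+9+24 = 106
Hub - P1 - P3 - P2 - P5 - P4: 29+26+18+26+24 = 123
Hub - P1 - P3 - P4 - P2 - P5: 29+26+21+9+26 = 111
Hub - P1 - P3 - P4 - P5 - P2: 29+26+21+24+26 = 126
Hub - P1 - P3 - P5 - P2 - P4: 29+26+13+26+9 = 103
Hub - P1 - P3 - P5 - P4 - P2: 29+26+13+24+9 = 101
Hub - P1 - P4 - P2 - P3 - P5: 29+12+9+18+13 = 81
Hub - P1 - P4 - P2 - P5 - P3: 29+12+9+26+13 = 89
… (106 more)
Hub - P3 - P5 - P1 - P4 - P2: 4+13+22+12+9 = 60  ← best
The minimum is 60.
One shortest path: Hub → P3 → P5 → P1 → P4 → P2.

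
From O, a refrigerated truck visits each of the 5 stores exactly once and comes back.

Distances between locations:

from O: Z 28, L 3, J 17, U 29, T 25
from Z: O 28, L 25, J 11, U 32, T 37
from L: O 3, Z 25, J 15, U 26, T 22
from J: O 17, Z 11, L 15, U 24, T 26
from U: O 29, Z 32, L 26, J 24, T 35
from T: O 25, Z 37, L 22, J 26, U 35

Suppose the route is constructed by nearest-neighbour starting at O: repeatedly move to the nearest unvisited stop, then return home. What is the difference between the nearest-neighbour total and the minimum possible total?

1 longer than the optimal tour.

O: L=3, J=17, T=25, Z=28, U=29 ⇒ L
L: J=15, T=22, Z=25, U=26 ⇒ J
J: Z=11, U=24, T=26 ⇒ Z
Z: U=32, T=37 ⇒ U
U: T=35 ⇒ T
NN route O → L → J → Z → U → T → O costs 121.
Optimal: O → L → T → U → Z → J → O costs 120 (by enumerating all 60 distinct tours).
Excess = 121 − 120 = 1.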